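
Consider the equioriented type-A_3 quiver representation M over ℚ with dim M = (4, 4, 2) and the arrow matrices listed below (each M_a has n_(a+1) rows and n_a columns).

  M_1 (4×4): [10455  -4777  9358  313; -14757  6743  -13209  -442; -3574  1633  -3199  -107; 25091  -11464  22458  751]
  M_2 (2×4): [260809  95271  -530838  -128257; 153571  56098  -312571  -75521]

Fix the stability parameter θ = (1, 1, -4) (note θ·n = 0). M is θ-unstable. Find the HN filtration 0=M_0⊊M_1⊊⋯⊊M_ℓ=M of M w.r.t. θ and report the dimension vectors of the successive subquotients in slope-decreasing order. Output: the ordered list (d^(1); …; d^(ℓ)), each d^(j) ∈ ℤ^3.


Barcode: M ≅ I[1,1], I[1,2], I[1,3]^2, I[2,2]. HN layers by μ_θ (2 steps, strictly decreasing):
  μ^(1)=1; μ^(2)=-2/3

((2, 2, 0); (2, 2, 2))


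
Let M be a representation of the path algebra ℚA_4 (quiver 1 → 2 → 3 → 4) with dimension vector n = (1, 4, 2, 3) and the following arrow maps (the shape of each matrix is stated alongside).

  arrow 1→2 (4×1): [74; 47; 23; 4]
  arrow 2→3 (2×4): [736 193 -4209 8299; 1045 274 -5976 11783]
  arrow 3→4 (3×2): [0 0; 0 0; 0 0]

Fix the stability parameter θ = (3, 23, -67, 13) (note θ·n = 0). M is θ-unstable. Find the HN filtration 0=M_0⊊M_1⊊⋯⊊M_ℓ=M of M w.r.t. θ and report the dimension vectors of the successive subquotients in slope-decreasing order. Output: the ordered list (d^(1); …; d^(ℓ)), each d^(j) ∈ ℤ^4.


Via rank(M_{q-1}∘⋯∘M_p): M ≅ I[1,3], I[2,2]^2, I[2,3], I[4,4]^3.
μ_θ-semistable layers: μ^(1)=23; μ^(2)=13; μ^(3)=-41/3; μ^(4)=-22

((0, 2, 0, 0); (0, 0, 0, 3); (1, 1, 1, 0); (0, 1, 1, 0))


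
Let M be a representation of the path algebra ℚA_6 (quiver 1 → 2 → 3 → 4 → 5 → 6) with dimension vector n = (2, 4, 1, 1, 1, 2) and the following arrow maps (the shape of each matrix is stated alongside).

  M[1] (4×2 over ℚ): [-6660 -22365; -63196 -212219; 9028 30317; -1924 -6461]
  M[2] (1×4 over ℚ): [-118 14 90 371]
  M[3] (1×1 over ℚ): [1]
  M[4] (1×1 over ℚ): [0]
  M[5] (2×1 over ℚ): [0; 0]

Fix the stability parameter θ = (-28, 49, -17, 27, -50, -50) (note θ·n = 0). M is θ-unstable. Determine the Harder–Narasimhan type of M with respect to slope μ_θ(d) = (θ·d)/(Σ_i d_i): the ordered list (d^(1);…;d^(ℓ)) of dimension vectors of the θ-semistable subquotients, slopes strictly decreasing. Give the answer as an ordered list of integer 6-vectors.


Barcode: M ≅ I[1,1], I[1,4], I[2,2]^3, I[5,5], I[6,6]^2. HN layers by μ_θ (5 steps, strictly decreasing):
  μ^(1)=49; μ^(2)=27; μ^(3)=16; μ^(4)=-28; μ^(5)=-50

((0, 3, 0, 0, 0, 0); (0, 0, 0, 1, 0, 0); (0, 1, 1, 0, 0, 0); (2, 0, 0, 0, 0, 0); (0, 0, 0, 0, 1, 2))


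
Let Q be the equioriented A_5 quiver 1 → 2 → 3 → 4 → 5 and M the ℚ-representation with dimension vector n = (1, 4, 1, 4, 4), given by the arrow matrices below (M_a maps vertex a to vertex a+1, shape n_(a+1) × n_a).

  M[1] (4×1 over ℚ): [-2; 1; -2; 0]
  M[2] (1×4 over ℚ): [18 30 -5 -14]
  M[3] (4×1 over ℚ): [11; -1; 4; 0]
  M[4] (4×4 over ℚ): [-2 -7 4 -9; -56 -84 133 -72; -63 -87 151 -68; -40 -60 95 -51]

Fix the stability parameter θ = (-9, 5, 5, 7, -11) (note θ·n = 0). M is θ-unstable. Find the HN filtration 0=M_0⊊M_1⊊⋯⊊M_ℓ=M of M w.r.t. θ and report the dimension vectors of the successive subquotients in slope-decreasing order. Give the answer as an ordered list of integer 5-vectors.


Barcode: M ≅ I[1,5], I[2,2]^3, I[4,5]^3. HN layers by μ_θ (4 steps, strictly decreasing):
  μ^(1)=5; μ^(2)=3/2; μ^(3)=-2; μ^(4)=-9

((0, 3, 0, 0, 0); (0, 1, 1, 1, 1); (0, 0, 0, 3, 3); (1, 0, 0, 0, 0))


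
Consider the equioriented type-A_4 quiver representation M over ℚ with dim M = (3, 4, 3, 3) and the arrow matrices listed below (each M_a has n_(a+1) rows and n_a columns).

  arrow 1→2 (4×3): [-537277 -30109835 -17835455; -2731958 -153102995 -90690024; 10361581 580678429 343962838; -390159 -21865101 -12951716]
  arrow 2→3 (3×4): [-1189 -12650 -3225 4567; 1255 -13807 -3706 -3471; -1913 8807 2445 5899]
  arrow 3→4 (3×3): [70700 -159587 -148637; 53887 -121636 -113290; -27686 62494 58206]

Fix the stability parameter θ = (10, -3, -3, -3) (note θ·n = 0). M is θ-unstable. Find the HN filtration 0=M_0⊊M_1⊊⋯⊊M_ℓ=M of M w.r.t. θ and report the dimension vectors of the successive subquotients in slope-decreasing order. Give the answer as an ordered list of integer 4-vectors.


Interval decomposition of M: I[1,3], I[1,4]^2, I[2,2], I[4,4].
HN type (ℓ=3): μ^(1)=4/3; μ^(2)=1/4; μ^(3)=-3

((1, 1, 1, 0); (2, 2, 2, 2); (0, 1, 0, 1))


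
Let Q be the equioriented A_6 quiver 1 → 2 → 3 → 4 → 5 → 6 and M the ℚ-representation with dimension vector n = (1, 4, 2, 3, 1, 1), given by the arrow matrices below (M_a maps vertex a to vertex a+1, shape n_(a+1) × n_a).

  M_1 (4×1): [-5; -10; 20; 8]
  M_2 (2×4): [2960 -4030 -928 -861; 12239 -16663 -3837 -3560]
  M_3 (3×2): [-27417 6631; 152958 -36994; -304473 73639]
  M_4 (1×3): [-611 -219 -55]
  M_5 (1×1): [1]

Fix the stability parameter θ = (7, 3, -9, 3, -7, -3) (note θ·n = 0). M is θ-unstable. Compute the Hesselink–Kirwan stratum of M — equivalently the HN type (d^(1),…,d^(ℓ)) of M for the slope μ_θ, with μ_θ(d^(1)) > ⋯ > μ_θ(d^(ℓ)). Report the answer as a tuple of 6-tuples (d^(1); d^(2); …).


Via rank(M_{q-1}∘⋯∘M_p): M ≅ I[1,4], I[2,2]^2, I[2,3], I[4,4], I[4,6].
μ_θ-semistable layers: μ^(1)=3; μ^(2)=1/3; μ^(3)=-7/3; μ^(4)=-3

((0, 2, 0, 2, 0, 0); (1, 1, 1, 0, 0, 0); (0, 0, 0, 1, 1, 1); (0, 1, 1, 0, 0, 0))


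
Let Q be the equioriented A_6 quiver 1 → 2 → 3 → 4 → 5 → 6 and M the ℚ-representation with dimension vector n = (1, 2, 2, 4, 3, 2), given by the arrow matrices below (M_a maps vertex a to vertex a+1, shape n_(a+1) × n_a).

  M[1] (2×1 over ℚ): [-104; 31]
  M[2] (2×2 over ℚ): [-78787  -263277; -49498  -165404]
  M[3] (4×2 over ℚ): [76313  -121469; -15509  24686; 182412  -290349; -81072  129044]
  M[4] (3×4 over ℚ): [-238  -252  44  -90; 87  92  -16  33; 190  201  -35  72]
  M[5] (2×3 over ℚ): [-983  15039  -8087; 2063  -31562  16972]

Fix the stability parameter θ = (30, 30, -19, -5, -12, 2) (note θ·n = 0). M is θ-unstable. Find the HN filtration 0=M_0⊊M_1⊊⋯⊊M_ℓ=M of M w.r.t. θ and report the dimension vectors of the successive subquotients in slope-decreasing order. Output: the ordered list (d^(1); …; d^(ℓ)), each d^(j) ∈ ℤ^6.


Interval decomposition of M: I[1,5], I[2,4], I[4,4], I[4,6], I[5,6].
HN type (ℓ=5): μ^(1)=24/5; μ^(2)=2; μ^(3)=-5; μ^(4)=-17/2; μ^(5)=-12

((1, 1, 1, 1, 1, 0); (0, 1, 1, 1, 0, 2); (0, 0, 0, 1, 0, 0); (0, 0, 0, 1, 1, 0); (0, 0, 0, 0, 1, 0))


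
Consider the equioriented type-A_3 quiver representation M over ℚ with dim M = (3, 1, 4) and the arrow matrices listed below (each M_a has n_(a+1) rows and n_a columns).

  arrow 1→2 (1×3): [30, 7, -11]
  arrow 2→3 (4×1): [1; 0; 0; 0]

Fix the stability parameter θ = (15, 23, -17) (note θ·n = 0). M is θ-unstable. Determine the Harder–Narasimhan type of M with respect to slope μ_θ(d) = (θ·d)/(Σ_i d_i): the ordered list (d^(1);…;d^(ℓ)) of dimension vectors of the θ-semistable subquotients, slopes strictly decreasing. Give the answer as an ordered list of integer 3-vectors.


Barcode: M ≅ I[1,1]^2, I[1,3], I[3,3]^3. HN layers by μ_θ (3 steps, strictly decreasing):
  μ^(1)=15; μ^(2)=7; μ^(3)=-17

((2, 0, 0); (1, 1, 1); (0, 0, 3))


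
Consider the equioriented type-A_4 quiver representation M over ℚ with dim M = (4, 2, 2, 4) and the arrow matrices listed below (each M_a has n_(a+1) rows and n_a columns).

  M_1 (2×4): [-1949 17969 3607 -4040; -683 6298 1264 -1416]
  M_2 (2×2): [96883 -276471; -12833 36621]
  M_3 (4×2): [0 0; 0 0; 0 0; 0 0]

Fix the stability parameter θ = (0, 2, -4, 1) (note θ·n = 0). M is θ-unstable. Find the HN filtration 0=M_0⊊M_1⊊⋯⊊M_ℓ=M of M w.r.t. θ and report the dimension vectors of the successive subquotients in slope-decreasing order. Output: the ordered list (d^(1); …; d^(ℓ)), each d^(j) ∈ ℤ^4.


Barcode: M ≅ I[1,1]^2, I[1,2], I[1,3], I[3,3], I[4,4]^4. HN layers by μ_θ (5 steps, strictly decreasing):
  μ^(1)=2; μ^(2)=1; μ^(3)=0; μ^(4)=-2/3; μ^(5)=-4

((0, 1, 0, 0); (0, 0, 0, 4); (3, 0, 0, 0); (1, 1, 1, 0); (0, 0, 1, 0))


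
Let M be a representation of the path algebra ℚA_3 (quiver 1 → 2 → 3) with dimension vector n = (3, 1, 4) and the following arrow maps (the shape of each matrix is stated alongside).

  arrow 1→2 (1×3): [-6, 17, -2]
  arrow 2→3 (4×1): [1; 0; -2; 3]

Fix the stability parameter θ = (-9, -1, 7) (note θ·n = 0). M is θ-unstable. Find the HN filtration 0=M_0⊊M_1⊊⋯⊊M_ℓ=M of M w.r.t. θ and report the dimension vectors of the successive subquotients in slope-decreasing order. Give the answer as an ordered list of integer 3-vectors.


Barcode: M ≅ I[1,1]^2, I[1,3], I[3,3]^3. HN layers by μ_θ (3 steps, strictly decreasing):
  μ^(1)=7; μ^(2)=-1; μ^(3)=-9

((0, 0, 4); (0, 1, 0); (3, 0, 0))


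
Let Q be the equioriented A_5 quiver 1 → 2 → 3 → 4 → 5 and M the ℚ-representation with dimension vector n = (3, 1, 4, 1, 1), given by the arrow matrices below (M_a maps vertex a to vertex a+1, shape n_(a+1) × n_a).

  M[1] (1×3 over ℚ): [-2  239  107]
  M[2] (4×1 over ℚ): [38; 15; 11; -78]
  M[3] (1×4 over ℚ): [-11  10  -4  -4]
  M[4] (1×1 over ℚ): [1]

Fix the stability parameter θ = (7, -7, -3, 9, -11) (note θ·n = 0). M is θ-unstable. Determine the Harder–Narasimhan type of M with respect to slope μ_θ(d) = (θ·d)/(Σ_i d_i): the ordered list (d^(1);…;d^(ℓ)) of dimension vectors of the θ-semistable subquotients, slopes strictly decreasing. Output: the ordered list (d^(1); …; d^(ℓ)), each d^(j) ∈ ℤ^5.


Barcode: M ≅ I[1,1]^2, I[1,3], I[3,3]^2, I[3,5]. HN layers by μ_θ (3 steps, strictly decreasing):
  μ^(1)=7; μ^(2)=-1; μ^(3)=-3

((2, 0, 0, 0, 0); (1, 1, 1, 1, 1); (0, 0, 3, 0, 0))


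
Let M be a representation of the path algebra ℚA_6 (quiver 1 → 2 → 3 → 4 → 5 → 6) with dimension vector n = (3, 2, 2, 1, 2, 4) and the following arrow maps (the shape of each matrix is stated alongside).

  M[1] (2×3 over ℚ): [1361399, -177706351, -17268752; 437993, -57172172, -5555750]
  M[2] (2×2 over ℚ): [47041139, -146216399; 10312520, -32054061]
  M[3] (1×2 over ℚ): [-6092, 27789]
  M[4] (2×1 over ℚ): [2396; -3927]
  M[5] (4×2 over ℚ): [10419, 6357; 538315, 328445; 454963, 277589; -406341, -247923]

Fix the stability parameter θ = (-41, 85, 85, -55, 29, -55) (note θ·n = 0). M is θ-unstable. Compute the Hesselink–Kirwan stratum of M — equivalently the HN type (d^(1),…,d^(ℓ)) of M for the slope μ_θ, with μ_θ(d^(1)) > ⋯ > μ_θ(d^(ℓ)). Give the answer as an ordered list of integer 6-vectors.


Via rank(M_{q-1}∘⋯∘M_p): M ≅ I[1,1], I[1,3], I[1,6], I[5,5], I[6,6]^3.
μ_θ-semistable layers: μ^(1)=85; μ^(2)=29; μ^(3)=89/5; μ^(4)=-41; μ^(5)=-55

((0, 1, 1, 0, 0, 0); (0, 0, 0, 0, 1, 0); (0, 1, 1, 1, 1, 1); (3, 0, 0, 0, 0, 0); (0, 0, 0, 0, 0, 3))


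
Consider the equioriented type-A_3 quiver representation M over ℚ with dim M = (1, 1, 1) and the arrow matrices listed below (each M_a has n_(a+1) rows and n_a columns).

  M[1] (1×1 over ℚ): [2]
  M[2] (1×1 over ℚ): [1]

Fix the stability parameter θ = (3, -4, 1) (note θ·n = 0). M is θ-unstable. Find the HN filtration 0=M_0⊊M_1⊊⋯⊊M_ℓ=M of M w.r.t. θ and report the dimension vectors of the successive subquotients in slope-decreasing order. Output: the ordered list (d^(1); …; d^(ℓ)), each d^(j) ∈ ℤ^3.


Via rank(M_{q-1}∘⋯∘M_p): M ≅ I[1,3].
μ_θ-semistable layers: μ^(1)=1; μ^(2)=-1/2

((0, 0, 1); (1, 1, 0))


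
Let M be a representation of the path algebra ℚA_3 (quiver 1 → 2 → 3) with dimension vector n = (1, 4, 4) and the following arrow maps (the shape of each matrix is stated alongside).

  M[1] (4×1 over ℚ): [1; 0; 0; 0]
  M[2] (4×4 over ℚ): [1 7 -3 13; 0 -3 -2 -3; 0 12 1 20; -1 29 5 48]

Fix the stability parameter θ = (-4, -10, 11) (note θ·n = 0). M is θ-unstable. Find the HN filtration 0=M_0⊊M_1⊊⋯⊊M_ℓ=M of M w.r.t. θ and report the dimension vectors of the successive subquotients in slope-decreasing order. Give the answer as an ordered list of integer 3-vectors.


Via rank(M_{q-1}∘⋯∘M_p): M ≅ I[1,3], I[2,3]^3.
μ_θ-semistable layers: μ^(1)=11; μ^(2)=-7; μ^(3)=-10

((0, 0, 4); (1, 1, 0); (0, 3, 0))


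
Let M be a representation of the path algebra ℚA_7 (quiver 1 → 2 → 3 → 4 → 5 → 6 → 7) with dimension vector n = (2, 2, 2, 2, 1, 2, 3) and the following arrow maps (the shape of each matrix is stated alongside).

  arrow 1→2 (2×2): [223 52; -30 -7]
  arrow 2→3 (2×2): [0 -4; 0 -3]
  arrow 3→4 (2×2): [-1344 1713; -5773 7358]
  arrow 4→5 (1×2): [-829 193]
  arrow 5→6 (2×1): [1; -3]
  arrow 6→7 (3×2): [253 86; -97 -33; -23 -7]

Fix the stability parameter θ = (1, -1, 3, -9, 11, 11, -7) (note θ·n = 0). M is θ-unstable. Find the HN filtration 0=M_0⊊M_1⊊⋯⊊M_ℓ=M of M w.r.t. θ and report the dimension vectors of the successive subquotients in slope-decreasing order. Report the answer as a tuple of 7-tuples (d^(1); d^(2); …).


Interval decomposition of M: I[1,2], I[1,7], I[3,4], I[6,7], I[7,7].
HN type (ℓ=6): μ^(1)=5; μ^(2)=2; μ^(3)=0; μ^(4)=-3/2; μ^(5)=-3; μ^(6)=-7

((0, 0, 0, 0, 1, 1, 1); (0, 0, 0, 0, 0, 1, 1); (1, 1, 0, 0, 0, 0, 0); (1, 1, 1, 1, 0, 0, 0); (0, 0, 1, 1, 0, 0, 0); (0, 0, 0, 0, 0, 0, 1))


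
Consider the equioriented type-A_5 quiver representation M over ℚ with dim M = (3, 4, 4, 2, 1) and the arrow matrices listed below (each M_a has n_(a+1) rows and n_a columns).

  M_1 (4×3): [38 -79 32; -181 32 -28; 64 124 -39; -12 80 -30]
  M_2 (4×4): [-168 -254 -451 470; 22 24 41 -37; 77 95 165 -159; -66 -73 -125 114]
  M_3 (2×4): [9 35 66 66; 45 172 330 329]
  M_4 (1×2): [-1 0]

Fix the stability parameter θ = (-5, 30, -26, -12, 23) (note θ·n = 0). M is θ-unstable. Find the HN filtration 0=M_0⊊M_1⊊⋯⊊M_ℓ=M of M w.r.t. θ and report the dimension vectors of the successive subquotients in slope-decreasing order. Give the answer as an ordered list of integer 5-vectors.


Via rank(M_{q-1}∘⋯∘M_p): M ≅ I[1,3], I[1,4], I[1,5], I[2,3].
μ_θ-semistable layers: μ^(1)=23; μ^(2)=2; μ^(3)=-8/3; μ^(4)=-5

((0, 0, 0, 0, 1); (0, 2, 2, 0, 0); (0, 2, 2, 2, 0); (3, 0, 0, 0, 0))


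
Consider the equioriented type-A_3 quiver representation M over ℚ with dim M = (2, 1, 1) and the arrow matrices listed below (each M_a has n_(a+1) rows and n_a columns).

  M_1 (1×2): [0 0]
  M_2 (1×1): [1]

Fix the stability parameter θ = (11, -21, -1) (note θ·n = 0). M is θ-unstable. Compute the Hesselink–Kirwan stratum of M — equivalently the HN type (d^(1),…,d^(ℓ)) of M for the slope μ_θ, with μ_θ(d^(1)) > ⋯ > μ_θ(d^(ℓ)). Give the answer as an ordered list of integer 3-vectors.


Barcode: M ≅ I[1,1]^2, I[2,3]. HN layers by μ_θ (3 steps, strictly decreasing):
  μ^(1)=11; μ^(2)=-1; μ^(3)=-21

((2, 0, 0); (0, 0, 1); (0, 1, 0))


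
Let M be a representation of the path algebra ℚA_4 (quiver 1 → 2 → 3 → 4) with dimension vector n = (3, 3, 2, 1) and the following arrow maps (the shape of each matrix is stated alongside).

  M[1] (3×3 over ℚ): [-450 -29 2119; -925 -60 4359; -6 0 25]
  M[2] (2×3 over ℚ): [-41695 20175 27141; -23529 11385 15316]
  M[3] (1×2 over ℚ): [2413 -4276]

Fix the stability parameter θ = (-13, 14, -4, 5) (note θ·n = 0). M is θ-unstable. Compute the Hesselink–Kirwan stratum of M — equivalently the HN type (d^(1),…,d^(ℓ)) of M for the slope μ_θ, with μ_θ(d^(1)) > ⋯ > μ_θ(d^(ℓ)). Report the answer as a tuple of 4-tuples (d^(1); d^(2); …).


Via rank(M_{q-1}∘⋯∘M_p): M ≅ I[1,2], I[1,3], I[1,4].
μ_θ-semistable layers: μ^(1)=14; μ^(2)=5; μ^(3)=-13

((0, 1, 0, 0); (0, 2, 2, 1); (3, 0, 0, 0))


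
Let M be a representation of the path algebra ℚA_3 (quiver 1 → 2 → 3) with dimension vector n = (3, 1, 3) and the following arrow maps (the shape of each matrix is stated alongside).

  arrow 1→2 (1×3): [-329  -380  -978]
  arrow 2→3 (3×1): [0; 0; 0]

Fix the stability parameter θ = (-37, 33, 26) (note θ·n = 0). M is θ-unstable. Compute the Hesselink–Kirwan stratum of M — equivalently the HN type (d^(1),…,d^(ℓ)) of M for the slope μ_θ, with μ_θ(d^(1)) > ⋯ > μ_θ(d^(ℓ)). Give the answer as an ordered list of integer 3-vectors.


Interval decomposition of M: I[1,1]^2, I[1,2], I[3,3]^3.
HN type (ℓ=3): μ^(1)=33; μ^(2)=26; μ^(3)=-37

((0, 1, 0); (0, 0, 3); (3, 0, 0))


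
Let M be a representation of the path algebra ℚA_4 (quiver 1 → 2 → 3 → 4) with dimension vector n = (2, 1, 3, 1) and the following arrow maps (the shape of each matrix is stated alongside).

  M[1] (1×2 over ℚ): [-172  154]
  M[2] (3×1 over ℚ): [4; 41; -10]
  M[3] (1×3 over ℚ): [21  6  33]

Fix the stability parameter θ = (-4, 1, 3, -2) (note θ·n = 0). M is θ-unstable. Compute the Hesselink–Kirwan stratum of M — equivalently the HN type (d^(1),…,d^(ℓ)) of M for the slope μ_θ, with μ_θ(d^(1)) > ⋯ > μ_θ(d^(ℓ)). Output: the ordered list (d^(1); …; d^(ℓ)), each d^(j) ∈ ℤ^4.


Interval decomposition of M: I[1,1], I[1,3], I[3,3], I[3,4].
HN type (ℓ=4): μ^(1)=3; μ^(2)=1; μ^(3)=1/2; μ^(4)=-4

((0, 0, 2, 0); (0, 1, 0, 0); (0, 0, 1, 1); (2, 0, 0, 0))


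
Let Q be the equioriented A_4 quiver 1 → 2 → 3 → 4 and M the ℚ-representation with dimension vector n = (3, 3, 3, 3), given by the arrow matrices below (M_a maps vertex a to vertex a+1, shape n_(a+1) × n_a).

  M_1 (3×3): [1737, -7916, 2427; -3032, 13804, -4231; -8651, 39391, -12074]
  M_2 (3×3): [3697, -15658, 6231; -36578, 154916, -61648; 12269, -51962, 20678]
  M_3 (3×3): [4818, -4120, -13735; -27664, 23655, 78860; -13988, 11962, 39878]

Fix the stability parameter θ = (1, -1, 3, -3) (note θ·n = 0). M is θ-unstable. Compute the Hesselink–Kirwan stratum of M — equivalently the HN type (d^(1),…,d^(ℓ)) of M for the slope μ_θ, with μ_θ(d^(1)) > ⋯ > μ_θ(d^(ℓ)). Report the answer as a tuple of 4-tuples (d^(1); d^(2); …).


Via rank(M_{q-1}∘⋯∘M_p): M ≅ I[1,2], I[1,3], I[1,4], I[3,4], I[4,4].
μ_θ-semistable layers: μ^(1)=3; μ^(2)=0; μ^(3)=-3

((0, 0, 1, 0); (3, 3, 2, 2); (0, 0, 0, 1))


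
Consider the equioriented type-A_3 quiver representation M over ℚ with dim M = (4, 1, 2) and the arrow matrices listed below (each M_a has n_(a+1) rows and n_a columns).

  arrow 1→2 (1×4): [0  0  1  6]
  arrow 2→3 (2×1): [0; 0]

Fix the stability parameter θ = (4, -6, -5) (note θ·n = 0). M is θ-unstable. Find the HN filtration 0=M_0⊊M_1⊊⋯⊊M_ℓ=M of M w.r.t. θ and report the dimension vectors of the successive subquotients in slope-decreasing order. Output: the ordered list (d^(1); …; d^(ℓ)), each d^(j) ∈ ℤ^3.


Barcode: M ≅ I[1,1]^3, I[1,2], I[3,3]^2. HN layers by μ_θ (3 steps, strictly decreasing):
  μ^(1)=4; μ^(2)=-1; μ^(3)=-5

((3, 0, 0); (1, 1, 0); (0, 0, 2))


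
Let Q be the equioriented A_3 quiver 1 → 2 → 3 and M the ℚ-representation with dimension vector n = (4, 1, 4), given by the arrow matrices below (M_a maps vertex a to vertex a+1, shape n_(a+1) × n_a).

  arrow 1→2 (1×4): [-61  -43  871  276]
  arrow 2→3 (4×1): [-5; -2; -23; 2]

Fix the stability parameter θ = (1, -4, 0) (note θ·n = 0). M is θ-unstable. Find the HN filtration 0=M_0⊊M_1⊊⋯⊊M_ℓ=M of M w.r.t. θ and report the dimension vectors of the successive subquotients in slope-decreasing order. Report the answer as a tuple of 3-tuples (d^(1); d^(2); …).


Interval decomposition of M: I[1,1]^3, I[1,3], I[3,3]^3.
HN type (ℓ=3): μ^(1)=1; μ^(2)=0; μ^(3)=-3/2

((3, 0, 0); (0, 0, 4); (1, 1, 0))


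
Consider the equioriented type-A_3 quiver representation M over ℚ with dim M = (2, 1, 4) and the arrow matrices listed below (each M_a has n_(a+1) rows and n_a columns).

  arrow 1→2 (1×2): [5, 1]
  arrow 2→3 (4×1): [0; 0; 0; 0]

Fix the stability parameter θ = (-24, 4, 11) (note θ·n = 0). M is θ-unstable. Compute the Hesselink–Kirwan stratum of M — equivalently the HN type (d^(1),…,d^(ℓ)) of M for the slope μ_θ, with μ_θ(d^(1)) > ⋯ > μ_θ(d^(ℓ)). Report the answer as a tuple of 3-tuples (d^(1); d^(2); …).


Via rank(M_{q-1}∘⋯∘M_p): M ≅ I[1,1], I[1,2], I[3,3]^4.
μ_θ-semistable layers: μ^(1)=11; μ^(2)=4; μ^(3)=-24

((0, 0, 4); (0, 1, 0); (2, 0, 0))


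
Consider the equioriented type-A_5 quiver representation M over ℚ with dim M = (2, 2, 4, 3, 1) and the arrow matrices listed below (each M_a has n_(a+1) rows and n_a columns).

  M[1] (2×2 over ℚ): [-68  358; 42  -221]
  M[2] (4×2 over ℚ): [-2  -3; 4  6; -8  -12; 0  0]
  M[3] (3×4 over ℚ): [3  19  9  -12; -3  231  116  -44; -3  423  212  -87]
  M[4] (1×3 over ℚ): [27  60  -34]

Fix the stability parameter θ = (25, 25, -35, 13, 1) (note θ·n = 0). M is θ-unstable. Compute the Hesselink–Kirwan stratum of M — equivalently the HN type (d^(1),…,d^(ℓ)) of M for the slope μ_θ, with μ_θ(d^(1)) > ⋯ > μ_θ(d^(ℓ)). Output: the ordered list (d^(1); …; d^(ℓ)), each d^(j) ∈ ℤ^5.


Interval decomposition of M: I[1,2], I[1,5], I[3,3], I[3,4]^2.
HN type (ℓ=5): μ^(1)=25; μ^(2)=13; μ^(3)=7; μ^(4)=5; μ^(5)=-35

((1, 1, 0, 0, 0); (0, 0, 0, 2, 0); (0, 0, 0, 1, 1); (1, 1, 1, 0, 0); (0, 0, 3, 0, 0))


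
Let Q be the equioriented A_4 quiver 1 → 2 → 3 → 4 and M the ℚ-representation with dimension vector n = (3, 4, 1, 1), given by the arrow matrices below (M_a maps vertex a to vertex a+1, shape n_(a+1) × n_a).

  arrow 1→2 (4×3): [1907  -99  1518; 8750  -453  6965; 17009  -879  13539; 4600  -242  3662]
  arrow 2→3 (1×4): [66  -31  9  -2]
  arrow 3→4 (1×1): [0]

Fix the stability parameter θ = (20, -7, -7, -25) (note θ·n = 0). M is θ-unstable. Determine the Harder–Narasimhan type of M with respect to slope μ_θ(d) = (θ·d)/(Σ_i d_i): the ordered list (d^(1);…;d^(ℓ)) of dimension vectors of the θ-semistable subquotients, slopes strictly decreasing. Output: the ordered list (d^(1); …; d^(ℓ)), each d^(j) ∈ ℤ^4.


Interval decomposition of M: I[1,2]^2, I[1,3], I[2,2], I[4,4].
HN type (ℓ=4): μ^(1)=13/2; μ^(2)=2; μ^(3)=-7; μ^(4)=-25

((2, 2, 0, 0); (1, 1, 1, 0); (0, 1, 0, 0); (0, 0, 0, 1))


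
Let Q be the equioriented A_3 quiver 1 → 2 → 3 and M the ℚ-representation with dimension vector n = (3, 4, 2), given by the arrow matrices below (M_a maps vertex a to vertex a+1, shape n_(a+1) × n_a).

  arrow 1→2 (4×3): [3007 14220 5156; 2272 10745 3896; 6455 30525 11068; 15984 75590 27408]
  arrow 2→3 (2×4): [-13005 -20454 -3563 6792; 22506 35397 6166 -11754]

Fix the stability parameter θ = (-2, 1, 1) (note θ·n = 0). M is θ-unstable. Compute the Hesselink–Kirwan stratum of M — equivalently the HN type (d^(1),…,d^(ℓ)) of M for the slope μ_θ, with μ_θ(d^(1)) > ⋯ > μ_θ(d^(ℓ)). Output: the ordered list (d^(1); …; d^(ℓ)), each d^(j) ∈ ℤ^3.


Barcode: M ≅ I[1,1], I[1,2], I[1,3], I[2,2], I[2,3]. HN layers by μ_θ (2 steps, strictly decreasing):
  μ^(1)=1; μ^(2)=-2

((0, 4, 2); (3, 0, 0))


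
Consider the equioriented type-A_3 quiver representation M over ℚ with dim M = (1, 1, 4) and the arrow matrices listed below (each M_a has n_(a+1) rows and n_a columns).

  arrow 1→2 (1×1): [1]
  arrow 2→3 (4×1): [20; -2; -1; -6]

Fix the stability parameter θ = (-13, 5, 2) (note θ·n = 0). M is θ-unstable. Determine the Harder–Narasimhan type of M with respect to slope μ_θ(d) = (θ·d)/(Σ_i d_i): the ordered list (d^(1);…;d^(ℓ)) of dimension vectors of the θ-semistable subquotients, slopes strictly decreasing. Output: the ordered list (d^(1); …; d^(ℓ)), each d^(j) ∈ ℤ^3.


Interval decomposition of M: I[1,3], I[3,3]^3.
HN type (ℓ=3): μ^(1)=7/2; μ^(2)=2; μ^(3)=-13

((0, 1, 1); (0, 0, 3); (1, 0, 0))


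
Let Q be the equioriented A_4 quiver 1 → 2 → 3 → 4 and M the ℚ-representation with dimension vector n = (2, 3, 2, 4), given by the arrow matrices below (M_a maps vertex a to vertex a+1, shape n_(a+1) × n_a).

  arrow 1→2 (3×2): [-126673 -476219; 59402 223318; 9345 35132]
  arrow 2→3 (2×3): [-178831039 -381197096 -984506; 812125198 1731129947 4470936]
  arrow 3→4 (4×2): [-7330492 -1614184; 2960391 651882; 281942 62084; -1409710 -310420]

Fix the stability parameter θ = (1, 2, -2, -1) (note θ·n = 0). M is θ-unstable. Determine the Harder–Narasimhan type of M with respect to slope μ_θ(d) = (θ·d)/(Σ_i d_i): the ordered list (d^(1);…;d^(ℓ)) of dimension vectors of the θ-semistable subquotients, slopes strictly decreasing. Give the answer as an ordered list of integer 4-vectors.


Via rank(M_{q-1}∘⋯∘M_p): M ≅ I[1,2], I[1,4], I[2,3], I[4,4]^3.
μ_θ-semistable layers: μ^(1)=2; μ^(2)=1; μ^(3)=0; μ^(4)=-1

((0, 1, 0, 0); (1, 0, 0, 0); (1, 2, 2, 1); (0, 0, 0, 3))


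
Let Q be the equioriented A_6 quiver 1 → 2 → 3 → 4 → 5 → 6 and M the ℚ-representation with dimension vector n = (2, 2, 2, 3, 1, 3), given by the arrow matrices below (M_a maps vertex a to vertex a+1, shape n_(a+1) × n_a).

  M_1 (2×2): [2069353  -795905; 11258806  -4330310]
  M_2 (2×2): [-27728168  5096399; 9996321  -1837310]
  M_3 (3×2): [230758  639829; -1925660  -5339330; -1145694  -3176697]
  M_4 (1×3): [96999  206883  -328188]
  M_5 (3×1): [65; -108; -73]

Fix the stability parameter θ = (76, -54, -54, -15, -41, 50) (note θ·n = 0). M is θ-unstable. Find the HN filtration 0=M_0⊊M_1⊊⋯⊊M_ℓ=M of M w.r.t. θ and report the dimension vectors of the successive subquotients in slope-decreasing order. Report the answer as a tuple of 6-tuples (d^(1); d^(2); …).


Interval decomposition of M: I[1,1], I[1,6], I[2,3], I[4,4]^2, I[6,6]^2.
HN type (ℓ=5): μ^(1)=76; μ^(2)=50; μ^(3)=-15; μ^(4)=-88/5; μ^(5)=-54

((1, 0, 0, 0, 0, 0); (0, 0, 0, 0, 0, 3); (0, 0, 0, 2, 0, 0); (1, 1, 1, 1, 1, 0); (0, 1, 1, 0, 0, 0))


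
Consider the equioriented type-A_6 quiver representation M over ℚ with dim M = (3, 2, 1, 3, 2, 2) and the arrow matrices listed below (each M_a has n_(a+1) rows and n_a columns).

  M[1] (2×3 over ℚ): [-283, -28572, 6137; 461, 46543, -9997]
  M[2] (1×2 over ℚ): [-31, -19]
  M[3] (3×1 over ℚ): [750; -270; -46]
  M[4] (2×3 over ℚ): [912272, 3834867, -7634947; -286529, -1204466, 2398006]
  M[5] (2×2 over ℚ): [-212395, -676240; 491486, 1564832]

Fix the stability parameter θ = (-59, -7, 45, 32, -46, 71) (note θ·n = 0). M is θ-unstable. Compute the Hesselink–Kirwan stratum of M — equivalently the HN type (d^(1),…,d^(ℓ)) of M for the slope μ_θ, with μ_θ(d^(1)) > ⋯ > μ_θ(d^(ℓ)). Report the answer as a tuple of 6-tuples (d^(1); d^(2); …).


Barcode: M ≅ I[1,1], I[1,2], I[1,5], I[4,4], I[4,6], I[6,6]. HN layers by μ_θ (5 steps, strictly decreasing):
  μ^(1)=71; μ^(2)=32; μ^(3)=31/3; μ^(4)=-7; μ^(5)=-59

((0, 0, 0, 0, 0, 2); (0, 0, 0, 1, 0, 0); (0, 0, 1, 1, 1, 0); (0, 2, 0, 1, 1, 0); (3, 0, 0, 0, 0, 0))


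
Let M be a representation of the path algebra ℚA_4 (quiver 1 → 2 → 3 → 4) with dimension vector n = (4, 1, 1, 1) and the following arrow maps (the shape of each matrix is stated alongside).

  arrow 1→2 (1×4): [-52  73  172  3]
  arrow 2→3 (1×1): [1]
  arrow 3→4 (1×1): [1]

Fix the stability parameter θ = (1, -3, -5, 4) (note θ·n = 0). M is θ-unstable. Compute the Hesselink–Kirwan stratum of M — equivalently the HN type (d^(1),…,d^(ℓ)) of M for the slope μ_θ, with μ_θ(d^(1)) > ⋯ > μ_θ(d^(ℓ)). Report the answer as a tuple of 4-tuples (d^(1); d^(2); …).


Barcode: M ≅ I[1,1]^3, I[1,4]. HN layers by μ_θ (3 steps, strictly decreasing):
  μ^(1)=4; μ^(2)=1; μ^(3)=-7/3

((0, 0, 0, 1); (3, 0, 0, 0); (1, 1, 1, 0))


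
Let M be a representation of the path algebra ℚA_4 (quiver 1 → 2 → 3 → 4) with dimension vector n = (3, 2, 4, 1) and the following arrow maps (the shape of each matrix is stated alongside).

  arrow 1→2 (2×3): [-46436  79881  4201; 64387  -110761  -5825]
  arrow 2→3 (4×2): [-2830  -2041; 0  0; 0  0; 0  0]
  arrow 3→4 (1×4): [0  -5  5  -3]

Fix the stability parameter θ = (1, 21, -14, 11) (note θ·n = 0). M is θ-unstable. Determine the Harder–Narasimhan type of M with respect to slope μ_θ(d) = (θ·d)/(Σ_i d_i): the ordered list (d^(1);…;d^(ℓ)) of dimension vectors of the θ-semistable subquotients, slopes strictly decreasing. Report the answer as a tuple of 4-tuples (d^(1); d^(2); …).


Via rank(M_{q-1}∘⋯∘M_p): M ≅ I[1,1], I[1,2], I[1,3], I[3,3]^2, I[3,4].
μ_θ-semistable layers: μ^(1)=21; μ^(2)=11; μ^(3)=7/2; μ^(4)=1; μ^(5)=-14

((0, 1, 0, 0); (0, 0, 0, 1); (0, 1, 1, 0); (3, 0, 0, 0); (0, 0, 3, 0))


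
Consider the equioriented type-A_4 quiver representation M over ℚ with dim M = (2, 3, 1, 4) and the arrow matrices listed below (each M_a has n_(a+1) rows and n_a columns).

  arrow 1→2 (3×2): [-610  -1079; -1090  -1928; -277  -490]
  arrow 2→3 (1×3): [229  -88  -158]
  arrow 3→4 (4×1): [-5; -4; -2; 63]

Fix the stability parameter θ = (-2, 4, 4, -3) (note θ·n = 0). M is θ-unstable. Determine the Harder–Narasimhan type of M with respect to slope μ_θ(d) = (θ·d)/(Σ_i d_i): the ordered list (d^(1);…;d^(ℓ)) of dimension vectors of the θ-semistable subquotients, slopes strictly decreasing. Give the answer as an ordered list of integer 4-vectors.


Via rank(M_{q-1}∘⋯∘M_p): M ≅ I[1,2], I[1,4], I[2,2], I[4,4]^3.
μ_θ-semistable layers: μ^(1)=4; μ^(2)=5/3; μ^(3)=-2; μ^(4)=-3

((0, 2, 0, 0); (0, 1, 1, 1); (2, 0, 0, 0); (0, 0, 0, 3))


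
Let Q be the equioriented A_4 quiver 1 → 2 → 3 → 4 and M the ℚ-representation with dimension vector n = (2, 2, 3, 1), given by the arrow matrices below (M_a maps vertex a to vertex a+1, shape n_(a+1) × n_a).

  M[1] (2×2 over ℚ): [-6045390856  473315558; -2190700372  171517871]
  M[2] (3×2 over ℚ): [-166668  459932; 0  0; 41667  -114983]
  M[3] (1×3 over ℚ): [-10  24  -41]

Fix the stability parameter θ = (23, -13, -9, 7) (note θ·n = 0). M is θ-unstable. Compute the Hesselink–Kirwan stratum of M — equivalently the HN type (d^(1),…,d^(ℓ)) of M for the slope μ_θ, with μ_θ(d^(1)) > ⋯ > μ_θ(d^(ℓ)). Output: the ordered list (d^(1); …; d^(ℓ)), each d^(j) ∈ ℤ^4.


Interval decomposition of M: I[1,1], I[1,4], I[2,2], I[3,3]^2.
HN type (ℓ=5): μ^(1)=23; μ^(2)=7; μ^(3)=1/3; μ^(4)=-9; μ^(5)=-13

((1, 0, 0, 0); (0, 0, 0, 1); (1, 1, 1, 0); (0, 0, 2, 0); (0, 1, 0, 0))


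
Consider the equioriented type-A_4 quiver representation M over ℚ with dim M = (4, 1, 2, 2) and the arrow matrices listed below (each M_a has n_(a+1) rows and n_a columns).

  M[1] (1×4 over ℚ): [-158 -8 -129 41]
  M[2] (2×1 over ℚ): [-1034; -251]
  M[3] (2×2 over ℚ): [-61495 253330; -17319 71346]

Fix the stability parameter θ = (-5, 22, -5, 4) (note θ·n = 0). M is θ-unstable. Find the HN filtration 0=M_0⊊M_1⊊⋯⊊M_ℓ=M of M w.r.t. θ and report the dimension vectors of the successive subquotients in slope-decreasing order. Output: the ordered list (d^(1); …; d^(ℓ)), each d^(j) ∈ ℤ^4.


Barcode: M ≅ I[1,1]^3, I[1,3], I[3,4], I[4,4]. HN layers by μ_θ (3 steps, strictly decreasing):
  μ^(1)=17/2; μ^(2)=4; μ^(3)=-5

((0, 1, 1, 0); (0, 0, 0, 2); (4, 0, 1, 0))


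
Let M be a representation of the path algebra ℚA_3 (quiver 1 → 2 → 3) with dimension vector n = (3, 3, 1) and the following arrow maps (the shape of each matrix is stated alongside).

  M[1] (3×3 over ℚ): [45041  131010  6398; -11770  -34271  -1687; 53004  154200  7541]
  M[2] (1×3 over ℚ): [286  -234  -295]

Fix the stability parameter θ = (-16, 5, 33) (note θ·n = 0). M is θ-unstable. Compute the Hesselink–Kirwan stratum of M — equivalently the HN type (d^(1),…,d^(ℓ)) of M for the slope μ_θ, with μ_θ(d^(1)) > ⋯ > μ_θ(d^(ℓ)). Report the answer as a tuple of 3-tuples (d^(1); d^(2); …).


Barcode: M ≅ I[1,2]^2, I[1,3]. HN layers by μ_θ (3 steps, strictly decreasing):
  μ^(1)=33; μ^(2)=5; μ^(3)=-16

((0, 0, 1); (0, 3, 0); (3, 0, 0))


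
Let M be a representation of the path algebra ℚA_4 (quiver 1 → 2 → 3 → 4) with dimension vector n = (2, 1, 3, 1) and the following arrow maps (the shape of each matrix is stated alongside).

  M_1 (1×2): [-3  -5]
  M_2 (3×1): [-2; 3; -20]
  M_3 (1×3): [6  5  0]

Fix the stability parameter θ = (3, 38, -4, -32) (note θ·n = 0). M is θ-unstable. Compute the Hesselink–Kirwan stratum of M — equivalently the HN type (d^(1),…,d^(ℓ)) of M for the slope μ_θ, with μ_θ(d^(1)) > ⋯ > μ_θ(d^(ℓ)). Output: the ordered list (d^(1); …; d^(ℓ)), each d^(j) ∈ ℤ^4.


Via rank(M_{q-1}∘⋯∘M_p): M ≅ I[1,1], I[1,4], I[3,3]^2.
μ_θ-semistable layers: μ^(1)=3; μ^(2)=5/4; μ^(3)=-4

((1, 0, 0, 0); (1, 1, 1, 1); (0, 0, 2, 0))


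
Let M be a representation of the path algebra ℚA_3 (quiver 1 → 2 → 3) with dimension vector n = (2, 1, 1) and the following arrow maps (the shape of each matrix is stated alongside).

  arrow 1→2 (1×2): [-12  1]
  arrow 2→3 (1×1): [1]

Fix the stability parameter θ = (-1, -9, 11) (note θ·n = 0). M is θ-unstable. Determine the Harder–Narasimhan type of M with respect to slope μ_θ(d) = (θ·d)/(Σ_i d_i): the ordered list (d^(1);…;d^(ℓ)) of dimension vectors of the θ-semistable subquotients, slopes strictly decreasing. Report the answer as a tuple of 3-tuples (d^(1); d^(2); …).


Barcode: M ≅ I[1,1], I[1,3]. HN layers by μ_θ (3 steps, strictly decreasing):
  μ^(1)=11; μ^(2)=-1; μ^(3)=-5

((0, 0, 1); (1, 0, 0); (1, 1, 0))


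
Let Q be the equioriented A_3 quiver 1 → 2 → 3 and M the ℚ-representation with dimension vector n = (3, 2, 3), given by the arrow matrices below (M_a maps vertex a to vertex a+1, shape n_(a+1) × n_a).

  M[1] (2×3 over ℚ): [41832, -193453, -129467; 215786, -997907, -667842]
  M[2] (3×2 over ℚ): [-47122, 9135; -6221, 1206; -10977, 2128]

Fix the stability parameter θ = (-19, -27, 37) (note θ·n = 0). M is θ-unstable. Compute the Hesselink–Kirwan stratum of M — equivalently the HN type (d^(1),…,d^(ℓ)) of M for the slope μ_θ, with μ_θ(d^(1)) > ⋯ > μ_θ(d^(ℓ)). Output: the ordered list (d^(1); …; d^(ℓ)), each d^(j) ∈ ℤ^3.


Interval decomposition of M: I[1,1], I[1,3]^2, I[3,3].
HN type (ℓ=3): μ^(1)=37; μ^(2)=-19; μ^(3)=-23

((0, 0, 3); (1, 0, 0); (2, 2, 0))


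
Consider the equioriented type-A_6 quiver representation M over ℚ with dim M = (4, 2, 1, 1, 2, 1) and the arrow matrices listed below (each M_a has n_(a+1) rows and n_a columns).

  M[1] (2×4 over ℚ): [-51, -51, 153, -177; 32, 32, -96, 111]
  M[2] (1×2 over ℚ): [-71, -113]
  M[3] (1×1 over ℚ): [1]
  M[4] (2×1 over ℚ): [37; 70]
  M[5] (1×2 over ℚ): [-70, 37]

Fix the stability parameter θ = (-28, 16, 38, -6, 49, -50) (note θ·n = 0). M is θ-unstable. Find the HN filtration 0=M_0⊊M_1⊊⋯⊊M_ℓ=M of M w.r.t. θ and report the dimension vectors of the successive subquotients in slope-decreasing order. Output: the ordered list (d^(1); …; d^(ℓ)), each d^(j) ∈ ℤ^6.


Barcode: M ≅ I[1,1]^2, I[1,2], I[1,5], I[5,6]. HN layers by μ_θ (4 steps, strictly decreasing):
  μ^(1)=49; μ^(2)=16; μ^(3)=-1/2; μ^(4)=-28

((0, 0, 0, 0, 1, 0); (0, 2, 1, 1, 0, 0); (0, 0, 0, 0, 1, 1); (4, 0, 0, 0, 0, 0))


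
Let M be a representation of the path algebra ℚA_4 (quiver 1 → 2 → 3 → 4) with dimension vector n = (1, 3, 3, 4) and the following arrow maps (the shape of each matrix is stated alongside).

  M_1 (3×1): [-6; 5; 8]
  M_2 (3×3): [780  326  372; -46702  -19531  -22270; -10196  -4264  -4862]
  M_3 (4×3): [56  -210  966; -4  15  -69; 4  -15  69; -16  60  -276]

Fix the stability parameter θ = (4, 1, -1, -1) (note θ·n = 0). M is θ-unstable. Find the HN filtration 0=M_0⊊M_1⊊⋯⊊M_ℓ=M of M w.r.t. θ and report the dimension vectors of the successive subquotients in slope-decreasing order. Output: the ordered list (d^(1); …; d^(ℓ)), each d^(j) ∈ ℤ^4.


Barcode: M ≅ I[1,4], I[2,2], I[2,3], I[3,3], I[4,4]^3. HN layers by μ_θ (4 steps, strictly decreasing):
  μ^(1)=1; μ^(2)=3/4; μ^(3)=0; μ^(4)=-1

((0, 1, 0, 0); (1, 1, 1, 1); (0, 1, 1, 0); (0, 0, 1, 3))


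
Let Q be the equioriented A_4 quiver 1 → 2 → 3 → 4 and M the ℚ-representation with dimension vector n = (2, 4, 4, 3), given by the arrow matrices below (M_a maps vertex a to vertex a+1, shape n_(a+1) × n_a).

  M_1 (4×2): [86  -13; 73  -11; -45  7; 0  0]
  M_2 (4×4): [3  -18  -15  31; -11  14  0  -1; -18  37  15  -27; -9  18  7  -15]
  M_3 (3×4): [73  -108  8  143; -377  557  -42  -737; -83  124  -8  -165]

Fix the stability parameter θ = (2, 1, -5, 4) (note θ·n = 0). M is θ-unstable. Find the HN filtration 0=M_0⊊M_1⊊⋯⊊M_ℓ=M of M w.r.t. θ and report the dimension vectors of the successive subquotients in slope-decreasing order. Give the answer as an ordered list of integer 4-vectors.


Via rank(M_{q-1}∘⋯∘M_p): M ≅ I[1,4]^2, I[2,3]^2, I[4,4].
μ_θ-semistable layers: μ^(1)=4; μ^(2)=-2/3; μ^(3)=-2

((0, 0, 0, 3); (2, 2, 2, 0); (0, 2, 2, 0))


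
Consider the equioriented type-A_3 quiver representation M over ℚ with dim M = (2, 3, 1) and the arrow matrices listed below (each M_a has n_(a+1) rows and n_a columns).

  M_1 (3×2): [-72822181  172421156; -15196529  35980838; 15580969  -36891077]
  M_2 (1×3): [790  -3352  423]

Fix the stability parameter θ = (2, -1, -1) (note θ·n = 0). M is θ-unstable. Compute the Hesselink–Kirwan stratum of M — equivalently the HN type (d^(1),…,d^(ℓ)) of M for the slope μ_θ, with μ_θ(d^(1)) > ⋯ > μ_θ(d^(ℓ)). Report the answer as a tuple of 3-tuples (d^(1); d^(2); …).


Interval decomposition of M: I[1,2], I[1,3], I[2,2].
HN type (ℓ=3): μ^(1)=1/2; μ^(2)=0; μ^(3)=-1

((1, 1, 0); (1, 1, 1); (0, 1, 0))


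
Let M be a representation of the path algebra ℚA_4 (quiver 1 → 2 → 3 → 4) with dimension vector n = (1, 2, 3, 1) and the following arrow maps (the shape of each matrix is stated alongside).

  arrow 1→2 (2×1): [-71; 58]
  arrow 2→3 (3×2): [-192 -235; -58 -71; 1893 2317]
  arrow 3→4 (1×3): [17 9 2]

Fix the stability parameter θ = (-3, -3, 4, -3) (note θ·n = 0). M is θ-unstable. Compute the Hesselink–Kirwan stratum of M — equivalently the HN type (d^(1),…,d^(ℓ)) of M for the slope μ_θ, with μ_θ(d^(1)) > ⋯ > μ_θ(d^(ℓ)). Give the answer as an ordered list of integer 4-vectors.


Interval decomposition of M: I[1,3], I[2,3], I[3,4].
HN type (ℓ=3): μ^(1)=4; μ^(2)=1/2; μ^(3)=-3

((0, 0, 2, 0); (0, 0, 1, 1); (1, 2, 0, 0))


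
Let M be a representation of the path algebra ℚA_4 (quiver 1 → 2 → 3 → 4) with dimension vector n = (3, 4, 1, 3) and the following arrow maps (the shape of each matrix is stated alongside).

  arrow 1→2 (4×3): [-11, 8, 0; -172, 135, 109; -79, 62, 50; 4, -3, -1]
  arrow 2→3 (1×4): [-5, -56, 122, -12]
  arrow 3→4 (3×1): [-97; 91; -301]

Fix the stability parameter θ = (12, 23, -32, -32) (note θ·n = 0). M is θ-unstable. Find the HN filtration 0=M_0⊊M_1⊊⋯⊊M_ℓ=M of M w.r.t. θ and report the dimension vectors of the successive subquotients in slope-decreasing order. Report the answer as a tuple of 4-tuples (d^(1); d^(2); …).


Interval decomposition of M: I[1,1], I[1,2], I[1,4], I[2,2]^2, I[4,4]^2.
HN type (ℓ=4): μ^(1)=23; μ^(2)=12; μ^(3)=-29/4; μ^(4)=-32

((0, 3, 0, 0); (2, 0, 0, 0); (1, 1, 1, 1); (0, 0, 0, 2))


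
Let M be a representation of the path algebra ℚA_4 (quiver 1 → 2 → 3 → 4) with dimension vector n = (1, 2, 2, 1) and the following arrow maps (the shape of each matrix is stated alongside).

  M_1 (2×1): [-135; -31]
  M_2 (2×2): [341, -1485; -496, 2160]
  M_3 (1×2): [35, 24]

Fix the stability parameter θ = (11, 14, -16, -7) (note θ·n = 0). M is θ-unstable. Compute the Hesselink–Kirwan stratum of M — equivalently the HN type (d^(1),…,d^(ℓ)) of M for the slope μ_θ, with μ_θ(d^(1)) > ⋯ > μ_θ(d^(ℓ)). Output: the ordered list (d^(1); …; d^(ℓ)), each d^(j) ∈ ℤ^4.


Interval decomposition of M: I[1,2], I[2,4], I[3,3].
HN type (ℓ=4): μ^(1)=14; μ^(2)=11; μ^(3)=-3; μ^(4)=-16

((0, 1, 0, 0); (1, 0, 0, 0); (0, 1, 1, 1); (0, 0, 1, 0))
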